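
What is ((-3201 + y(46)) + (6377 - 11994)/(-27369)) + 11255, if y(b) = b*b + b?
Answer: 279607321/27369 ≈ 10216.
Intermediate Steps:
y(b) = b + b**2 (y(b) = b**2 + b = b + b**2)
((-3201 + y(46)) + (6377 - 11994)/(-27369)) + 11255 = ((-3201 + 46*(1 + 46)) + (6377 - 11994)/(-27369)) + 11255 = ((-3201 + 46*47) - 5617*(-1/27369)) + 11255 = ((-3201 + 2162) + 5617/27369) + 11255 = (-1039 + 5617/27369) + 11255 = -28430774/27369 + 11255 = 279607321/27369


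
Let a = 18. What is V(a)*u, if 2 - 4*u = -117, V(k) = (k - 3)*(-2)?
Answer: -1785/2 ≈ -892.50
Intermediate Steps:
V(k) = 6 - 2*k (V(k) = (-3 + k)*(-2) = 6 - 2*k)
u = 119/4 (u = ½ - ¼*(-117) = ½ + 117/4 = 119/4 ≈ 29.750)
V(a)*u = (6 - 2*18)*(119/4) = (6 - 36)*(119/4) = -30*119/4 = -1785/2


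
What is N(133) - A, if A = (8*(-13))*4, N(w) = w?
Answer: 549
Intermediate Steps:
A = -416 (A = -104*4 = -416)
N(133) - A = 133 - 1*(-416) = 133 + 416 = 549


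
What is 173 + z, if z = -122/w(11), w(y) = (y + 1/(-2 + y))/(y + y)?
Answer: -1714/25 ≈ -68.560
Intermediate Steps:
w(y) = (y + 1/(-2 + y))/(2*y) (w(y) = (y + 1/(-2 + y))/((2*y)) = (y + 1/(-2 + y))*(1/(2*y)) = (y + 1/(-2 + y))/(2*y))
z = -6039/25 (z = -122*22*(-2 + 11)/(1 + 11² - 2*11) = -122*198/(1 + 121 - 22) = -122/((½)*(1/11)*(⅑)*100) = -122/50/99 = -122*99/50 = -6039/25 ≈ -241.56)
173 + z = 173 - 6039/25 = -1714/25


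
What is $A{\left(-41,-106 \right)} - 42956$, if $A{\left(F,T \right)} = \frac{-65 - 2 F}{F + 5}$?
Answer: $- \frac{1546433}{36} \approx -42957.0$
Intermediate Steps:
$A{\left(F,T \right)} = \frac{-65 - 2 F}{5 + F}$
$A{\left(-41,-106 \right)} - 42956 = \frac{-65 - -82}{5 - 41} - 42956 = \frac{-65 + 82}{-36} - 42956 = \left(- \frac{1}{36}\right) 17 - 42956 = - \frac{17}{36} - 42956 = - \frac{1546433}{36}$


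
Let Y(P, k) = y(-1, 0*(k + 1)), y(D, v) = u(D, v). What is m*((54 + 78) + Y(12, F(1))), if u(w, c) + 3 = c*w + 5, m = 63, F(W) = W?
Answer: 8442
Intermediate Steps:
u(w, c) = 2 + c*w (u(w, c) = -3 + (c*w + 5) = -3 + (5 + c*w) = 2 + c*w)
y(D, v) = 2 + D*v (y(D, v) = 2 + v*D = 2 + D*v)
Y(P, k) = 2 (Y(P, k) = 2 - 0*(k + 1) = 2 - 0*(1 + k) = 2 - 1*0 = 2 + 0 = 2)
m*((54 + 78) + Y(12, F(1))) = 63*((54 + 78) + 2) = 63*(132 + 2) = 63*134 = 8442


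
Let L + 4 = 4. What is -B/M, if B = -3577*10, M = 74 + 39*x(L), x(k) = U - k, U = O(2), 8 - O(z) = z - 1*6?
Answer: 17885/271 ≈ 65.996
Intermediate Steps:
O(z) = 14 - z (O(z) = 8 - (z - 1*6) = 8 - (z - 6) = 8 - (-6 + z) = 8 + (6 - z) = 14 - z)
L = 0 (L = -4 + 4 = 0)
U = 12 (U = 14 - 1*2 = 14 - 2 = 12)
x(k) = 12 - k
M = 542 (M = 74 + 39*(12 - 1*0) = 74 + 39*(12 + 0) = 74 + 39*12 = 74 + 468 = 542)
B = -35770
-B/M = -(-35770)/542 = -1*(-17885/271) = 17885/271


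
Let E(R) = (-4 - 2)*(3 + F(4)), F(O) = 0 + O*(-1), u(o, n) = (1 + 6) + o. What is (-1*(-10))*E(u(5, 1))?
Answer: 60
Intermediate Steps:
u(o, n) = 7 + o
F(O) = -O (F(O) = 0 - O = -O)
E(R) = 6 (E(R) = (-4 - 2)*(3 - 1*4) = -6*(3 - 4) = -6*(-1) = 6)
(-1*(-10))*E(u(5, 1)) = -1*(-10)*6 = 10*6 = 60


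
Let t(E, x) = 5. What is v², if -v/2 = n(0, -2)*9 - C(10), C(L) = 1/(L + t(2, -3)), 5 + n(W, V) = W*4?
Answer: 1827904/225 ≈ 8124.0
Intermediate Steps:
n(W, V) = -5 + 4*W (n(W, V) = -5 + W*4 = -5 + 4*W)
C(L) = 1/(5 + L) (C(L) = 1/(L + 5) = 1/(5 + L))
v = 1352/15 (v = -2*((-5 + 4*0)*9 - 1/(5 + 10)) = -2*((-5 + 0)*9 - 1/15) = -2*(-5*9 - 1*1/15) = -2*(-45 - 1/15) = -2*(-676/15) = 1352/15 ≈ 90.133)
v² = (1352/15)² = 1827904/225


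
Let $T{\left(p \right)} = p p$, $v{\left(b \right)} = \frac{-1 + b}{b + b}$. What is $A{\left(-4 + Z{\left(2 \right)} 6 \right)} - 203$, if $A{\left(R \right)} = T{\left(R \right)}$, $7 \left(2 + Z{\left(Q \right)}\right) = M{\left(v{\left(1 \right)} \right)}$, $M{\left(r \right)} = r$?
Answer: $53$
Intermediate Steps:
$v{\left(b \right)} = \frac{-1 + b}{2 b}$
$Z{\left(Q \right)} = -2$ ($Z{\left(Q \right)} = -2 + \frac{\frac{1}{2} \cdot 1^{-1} \left(-1 + 1\right)}{7} = -2 + \frac{\frac{1}{2} \cdot 1 \cdot 0}{7} = -2 + \frac{1}{7} \cdot 0 = -2 + 0 = -2$)
$T{\left(p \right)} = p^{2}$
$A{\left(R \right)} = R^{2}$
$A{\left(-4 + Z{\left(2 \right)} 6 \right)} - 203 = \left(-4 - 12\right)^{2} - 203 = \left(-16\right)^{2} - 203 = 256 - 203 = 53$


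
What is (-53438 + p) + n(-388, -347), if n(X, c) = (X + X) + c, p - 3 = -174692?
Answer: -229250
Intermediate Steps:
p = -174689 (p = 3 - 174692 = -174689)
n(X, c) = c + 2*X (n(X, c) = 2*X + c = c + 2*X)
(-53438 + p) + n(-388, -347) = (-53438 - 174689) + (-347 + 2*(-388)) = -228127 + (-347 - 776) = -228127 - 1123 = -229250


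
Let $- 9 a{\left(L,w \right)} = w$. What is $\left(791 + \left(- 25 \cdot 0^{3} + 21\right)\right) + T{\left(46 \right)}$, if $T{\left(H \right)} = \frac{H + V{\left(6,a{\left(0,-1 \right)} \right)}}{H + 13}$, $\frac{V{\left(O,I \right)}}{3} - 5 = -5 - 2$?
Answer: $\frac{47948}{59} \approx 812.68$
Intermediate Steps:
$a{\left(L,w \right)} = - \frac{w}{9}$
$V{\left(O,I \right)} = -6$ ($V{\left(O,I \right)} = 15 + 3 \left(-5 - 2\right) = 15 + 3 \left(-7\right) = 15 - 21 = -6$)
$T{\left(H \right)} = \frac{-6 + H}{13 + H}$ ($T{\left(H \right)} = \frac{H - 6}{H + 13} = \frac{-6 + H}{13 + H}$)
$\left(791 + \left(- 25 \cdot 0^{3} + 21\right)\right) + T{\left(46 \right)} = \left(791 + \left(- 25 \cdot 0^{3} + 21\right)\right) + \frac{-6 + 46}{13 + 46} = \left(791 + \left(\left(-25\right) 0 + 21\right)\right) + \frac{1}{59} \cdot 40 = \left(791 + \left(0 + 21\right)\right) + \frac{1}{59} \cdot 40 = \left(791 + 21\right) + \frac{40}{59} = 812 + \frac{40}{59} = \frac{47948}{59}$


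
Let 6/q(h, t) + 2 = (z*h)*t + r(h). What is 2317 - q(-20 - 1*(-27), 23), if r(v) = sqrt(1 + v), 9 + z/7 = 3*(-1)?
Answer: 105975353228/45738167 + 3*sqrt(2)/45738167 ≈ 2317.0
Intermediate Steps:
z = -84 (z = -63 + 7*(3*(-1)) = -63 + 7*(-3) = -63 - 21 = -84)
q(h, t) = 6/(-2 + sqrt(1 + h) - 84*h*t) (q(h, t) = 6/(-2 + ((-84*h)*t + sqrt(1 + h))) = 6/(-2 + (-84*h*t + sqrt(1 + h))) = 6/(-2 + (sqrt(1 + h) - 84*h*t)) = 6/(-2 + sqrt(1 + h) - 84*h*t))
2317 - q(-20 - 1*(-27), 23) = 2317 - 6/(-2 + sqrt(1 + (-20 - 1*(-27))) - 84*(-20 - 1*(-27))*23) = 2317 - 6/(-2 + sqrt(1 + (-20 + 27)) - 84*(-20 + 27)*23) = 2317 - 6/(-2 + sqrt(1 + 7) - 84*7*23) = 2317 - 6/(-2 + sqrt(8) - 13524) = 2317 - 6/(-2 + 2*sqrt(2) - 13524) = 2317 - 6/(-13526 + 2*sqrt(2))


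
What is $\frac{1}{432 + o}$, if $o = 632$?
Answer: $\frac{1}{1064} \approx 0.00093985$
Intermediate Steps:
$\frac{1}{432 + o} = \frac{1}{432 + 632} = \frac{1}{1064}$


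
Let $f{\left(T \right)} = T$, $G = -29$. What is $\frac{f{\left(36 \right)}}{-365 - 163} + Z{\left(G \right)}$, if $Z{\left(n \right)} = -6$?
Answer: $- \frac{267}{44} \approx -6.0682$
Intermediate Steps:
$\frac{f{\left(36 \right)}}{-365 - 163} + Z{\left(G \right)} = \frac{1}{-365 - 163} \cdot 36 - 6 = \frac{1}{-528} \cdot 36 - 6 = \left(- \frac{1}{528}\right) 36 - 6 = - \frac{3}{44} - 6 = - \frac{267}{44}$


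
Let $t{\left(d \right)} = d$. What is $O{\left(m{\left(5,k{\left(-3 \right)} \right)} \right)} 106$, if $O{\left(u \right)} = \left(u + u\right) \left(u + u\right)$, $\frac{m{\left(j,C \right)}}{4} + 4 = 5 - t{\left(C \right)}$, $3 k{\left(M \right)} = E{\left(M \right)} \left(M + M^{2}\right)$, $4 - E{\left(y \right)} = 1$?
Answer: $169600$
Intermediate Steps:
$E{\left(y \right)} = 3$ ($E{\left(y \right)} = 4 - 1 = 3$)
$k{\left(M \right)} = M + M^{2}$ ($k{\left(M \right)} = \frac{3 \left(M + M^{2}\right)}{3} = \frac{3 M + 3 M^{2}}{3} = M + M^{2}$)
$m{\left(j,C \right)} = 4 - 4 C$ ($m{\left(j,C \right)} = -16 + 4 \left(5 - C\right) = -16 - \left(-20 + 4 C\right) = 4 - 4 C$)
$O{\left(u \right)} = 4 u^{2}$ ($O{\left(u \right)} = 2 u 2 u = 4 u^{2}$)
$O{\left(m{\left(5,k{\left(-3 \right)} \right)} \right)} 106 = 4 \left(4 - 4 \left(- 3 \left(1 - 3\right)\right)\right)^{2} \cdot 106 = 4 \left(4 - 4 \left(\left(-3\right) \left(-2\right)\right)\right)^{2} \cdot 106 = 4 \left(4 - 24\right)^{2} \cdot 106 = 4 \left(-20\right)^{2} \cdot 106 = 4 \cdot 400 \cdot 106 = 1600 \cdot 106 = 169600$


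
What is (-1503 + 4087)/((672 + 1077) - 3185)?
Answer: -646/359 ≈ -1.7994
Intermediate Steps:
(-1503 + 4087)/((672 + 1077) - 3185) = 2584/(1749 - 3185) = 2584/(-1436) = 2584*(-1/1436) = -646/359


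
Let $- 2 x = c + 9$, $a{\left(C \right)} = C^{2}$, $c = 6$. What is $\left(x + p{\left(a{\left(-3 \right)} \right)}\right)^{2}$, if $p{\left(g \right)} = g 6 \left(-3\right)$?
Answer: $\frac{114921}{4} \approx 28730.0$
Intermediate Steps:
$p{\left(g \right)} = - 18 g$ ($p{\left(g \right)} = 6 g \left(-3\right) = - 18 g$)
$x = - \frac{15}{2}$ ($x = - \frac{6 + 9}{2} = \left(- \frac{1}{2}\right) 15 = - \frac{15}{2} \approx -7.5$)
$\left(x + p{\left(a{\left(-3 \right)} \right)}\right)^{2} = \left(- \frac{15}{2} - 18 \left(-3\right)^{2}\right)^{2} = \left(- \frac{15}{2} - 162\right)^{2} = \left(- \frac{339}{2}\right)^{2} = \frac{114921}{4}$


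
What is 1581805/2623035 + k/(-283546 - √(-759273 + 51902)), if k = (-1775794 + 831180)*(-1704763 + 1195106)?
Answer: -71612662944688110081149/42177899957370609 + 481429137398*I*√707371/80399041487 ≈ -1.6979e+6 + 5036.2*I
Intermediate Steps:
k = 481429137398 (k = -944614*(-509657) = 481429137398)
1581805/2623035 + k/(-283546 - √(-759273 + 51902)) = 1581805/2623035 + 481429137398/(-283546 - √(-759273 + 51902)) = 1581805*(1/2623035) + 481429137398/(-283546 - √(-707371)) = 316361/524607 + 481429137398/(-283546 - I*√707371)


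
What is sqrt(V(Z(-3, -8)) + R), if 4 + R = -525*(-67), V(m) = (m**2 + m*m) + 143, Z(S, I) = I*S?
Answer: sqrt(36466) ≈ 190.96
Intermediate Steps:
V(m) = 143 + 2*m**2 (V(m) = (m**2 + m**2) + 143 = 2*m**2 + 143 = 143 + 2*m**2)
R = 35171 (R = -4 - 525*(-67) = -4 + 35175 = 35171)
sqrt(V(Z(-3, -8)) + R) = sqrt((143 + 2*(-8*(-3))**2) + 35171) = sqrt((143 + 2*24**2) + 35171) = sqrt((143 + 2*576) + 35171) = sqrt((143 + 1152) + 35171) = sqrt(1295 + 35171) = sqrt(36466)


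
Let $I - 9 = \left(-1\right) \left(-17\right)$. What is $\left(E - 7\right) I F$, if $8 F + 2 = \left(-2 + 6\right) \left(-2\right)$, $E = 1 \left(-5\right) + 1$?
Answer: $\frac{715}{2} \approx 357.5$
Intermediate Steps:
$I = 26$ ($I = 9 - -17 = 9 + 17 = 26$)
$E = -4$ ($E = -5 + 1 = -4$)
$F = - \frac{5}{4}$ ($F = - \frac{1}{4} + \frac{\left(-2 + 6\right) \left(-2\right)}{8} = - \frac{1}{4} + \frac{4 \left(-2\right)}{8} = - \frac{1}{4} + \frac{1}{8} \left(-8\right) = - \frac{1}{4} - 1 = - \frac{5}{4} \approx -1.25$)
$\left(E - 7\right) I F = \left(-4 - 7\right) 26 \left(- \frac{5}{4}\right) = \left(-11\right) 26 \left(- \frac{5}{4}\right) = \left(-286\right) \left(- \frac{5}{4}\right) = \frac{715}{2}$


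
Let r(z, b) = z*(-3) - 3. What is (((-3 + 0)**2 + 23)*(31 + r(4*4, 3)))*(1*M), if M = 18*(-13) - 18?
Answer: 161280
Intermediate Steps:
M = -252 (M = -234 - 18 = -252)
r(z, b) = -3 - 3*z (r(z, b) = -3*z - 3 = -3 - 3*z)
(((-3 + 0)**2 + 23)*(31 + r(4*4, 3)))*(1*M) = (((-3 + 0)**2 + 23)*(31 + (-3 - 12*4)))*(1*(-252)) = (((-3)**2 + 23)*(31 + (-3 - 3*16)))*(-252) = ((9 + 23)*(31 + (-3 - 48)))*(-252) = (32*(31 - 51))*(-252) = (32*(-20))*(-252) = -640*(-252) = 161280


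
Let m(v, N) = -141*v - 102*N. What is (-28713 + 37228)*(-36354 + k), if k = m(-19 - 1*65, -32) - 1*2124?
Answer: -198995550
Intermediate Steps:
k = 12984 (k = (-141*(-19 - 1*65) - 102*(-32)) - 1*2124 = (-141*(-19 - 65) + 3264) - 2124 = (-141*(-84) + 3264) - 2124 = (11844 + 3264) - 2124 = 15108 - 2124 = 12984)
(-28713 + 37228)*(-36354 + k) = (-28713 + 37228)*(-36354 + 12984) = 8515*(-23370) = -198995550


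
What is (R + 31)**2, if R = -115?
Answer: 7056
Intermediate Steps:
(R + 31)**2 = (-115 + 31)**2 = (-84)**2 = 7056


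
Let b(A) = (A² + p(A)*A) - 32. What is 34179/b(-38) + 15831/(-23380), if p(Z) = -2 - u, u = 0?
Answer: 64629041/2899120 ≈ 22.293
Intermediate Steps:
p(Z) = -2 (p(Z) = -2 - 1*0 = -2 + 0 = -2)
b(A) = -32 + A² - 2*A (b(A) = (A² - 2*A) - 32 = -32 + A² - 2*A)
34179/b(-38) + 15831/(-23380) = 34179/(-32 + (-38)² - 2*(-38)) + 15831/(-23380) = 34179/(-32 + 1444 + 76) + 15831*(-1/23380) = 34179/1488 - 15831/23380 = 34179*(1/1488) - 15831/23380 = 11393/496 - 15831/23380 = 64629041/2899120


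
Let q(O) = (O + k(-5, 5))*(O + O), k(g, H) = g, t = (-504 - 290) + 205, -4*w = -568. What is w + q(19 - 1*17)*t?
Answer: 7210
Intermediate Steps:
w = 142 (w = -¼*(-568) = 142)
t = -589 (t = -794 + 205 = -589)
q(O) = 2*O*(-5 + O) (q(O) = (O - 5)*(O + O) = (-5 + O)*(2*O) = 2*O*(-5 + O))
w + q(19 - 1*17)*t = 142 + (2*(19 - 1*17)*(-5 + (19 - 1*17)))*(-589) = 142 + (2*(19 - 17)*(-5 + (19 - 17)))*(-589) = 142 + (2*2*(-5 + 2))*(-589) = 142 + (2*2*(-3))*(-589) = 142 - 12*(-589) = 142 + 7068 = 7210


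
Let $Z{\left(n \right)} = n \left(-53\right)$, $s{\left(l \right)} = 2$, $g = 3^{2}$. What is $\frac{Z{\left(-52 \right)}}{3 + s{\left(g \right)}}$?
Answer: $\frac{2756}{5} \approx 551.2$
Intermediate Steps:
$g = 9$
$Z{\left(n \right)} = - 53 n$
$\frac{Z{\left(-52 \right)}}{3 + s{\left(g \right)}} = \frac{\left(-53\right) \left(-52\right)}{3 + 2} = \frac{2756}{5}$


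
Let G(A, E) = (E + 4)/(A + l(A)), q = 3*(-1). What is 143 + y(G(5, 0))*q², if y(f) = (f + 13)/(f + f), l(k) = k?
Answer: 1175/4 ≈ 293.75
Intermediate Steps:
q = -3
G(A, E) = (4 + E)/(2*A) (G(A, E) = (E + 4)/(A + A) = (4 + E)/((2*A)) = (4 + E)*(1/(2*A)) = (4 + E)/(2*A))
y(f) = (13 + f)/(2*f) (y(f) = (13 + f)/((2*f)) = (13 + f)*(1/(2*f)) = (13 + f)/(2*f))
143 + y(G(5, 0))*q² = 143 + ((13 + (½)*(4 + 0)/5)/(2*(((½)*(4 + 0)/5))))*(-3)² = 143 + ((13 + (½)*(⅕)*4)/(2*(((½)*(⅕)*4))))*9 = 143 + ((13 + ⅖)/(2*(⅖)))*9 = 143 + ((½)*(5/2)*(67/5))*9 = 143 + (67/4)*9 = 143 + 603/4 = 1175/4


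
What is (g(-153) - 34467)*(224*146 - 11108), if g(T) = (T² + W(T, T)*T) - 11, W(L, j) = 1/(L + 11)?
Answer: -16970622710/71 ≈ -2.3902e+8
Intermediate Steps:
W(L, j) = 1/(11 + L)
g(T) = -11 + T² + T/(11 + T) (g(T) = (T² + T/(11 + T)) - 11 = -11 + T² + T/(11 + T))
(g(-153) - 34467)*(224*146 - 11108) = ((-153 + (-11 + (-153)²)*(11 - 153))/(11 - 153) - 34467)*(224*146 - 11108) = ((-153 + (-11 + 23409)*(-142))/(-142) - 34467)*(32704 - 11108) = (-(-153 + 23398*(-142))/142 - 34467)*21596 = (-(-153 - 3322516)/142 - 34467)*21596 = (-1/142*(-3322669) - 34467)*21596 = (3322669/142 - 34467)*21596 = -1571645/142*21596 = -16970622710/71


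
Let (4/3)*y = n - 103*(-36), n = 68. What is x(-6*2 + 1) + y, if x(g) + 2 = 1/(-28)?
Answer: 79239/28 ≈ 2830.0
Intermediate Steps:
y = 2832 (y = 3*(68 - 103*(-36))/4 = 3*(68 + 3708)/4 = (3/4)*3776 = 2832)
x(g) = -57/28 (x(g) = -2 + 1/(-28) = -2 - 1/28 = -57/28)
x(-6*2 + 1) + y = -57/28 + 2832 = 79239/28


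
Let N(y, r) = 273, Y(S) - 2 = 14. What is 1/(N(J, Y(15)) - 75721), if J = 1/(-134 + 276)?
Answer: -1/75448 ≈ -1.3254e-5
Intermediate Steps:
Y(S) = 16 (Y(S) = 2 + 14 = 16)
J = 1/142 ≈ 0.0070423
1/(N(J, Y(15)) - 75721) = 1/(273 - 75721) = 1/(-75448) = -1/75448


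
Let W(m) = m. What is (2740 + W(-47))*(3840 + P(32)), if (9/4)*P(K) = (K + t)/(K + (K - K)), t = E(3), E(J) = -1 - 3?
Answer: 186159011/18 ≈ 1.0342e+7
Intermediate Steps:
E(J) = -4
t = -4
P(K) = 4*(-4 + K)/(9*K) (P(K) = 4*((K - 4)/(K + (K - K)))/9 = 4*((-4 + K)/(K + 0))/9 = 4*((-4 + K)/K)/9 = 4*(-4 + K)/(9*K))
(2740 + W(-47))*(3840 + P(32)) = (2740 - 47)*(3840 + (4/9)*(-4 + 32)/32) = 2693*(3840 + (4/9)*(1/32)*28) = 2693*(3840 + 7/18) = 2693*(69127/18) = 186159011/18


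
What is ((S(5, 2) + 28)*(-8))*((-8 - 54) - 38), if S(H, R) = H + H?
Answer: 30400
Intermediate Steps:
S(H, R) = 2*H
((S(5, 2) + 28)*(-8))*((-8 - 54) - 38) = ((2*5 + 28)*(-8))*((-8 - 54) - 38) = ((10 + 28)*(-8))*(-62 - 38) = (38*(-8))*(-100) = -304*(-100) = 30400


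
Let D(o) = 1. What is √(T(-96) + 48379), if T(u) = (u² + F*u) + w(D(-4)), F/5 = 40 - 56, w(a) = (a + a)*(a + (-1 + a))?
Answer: 3*√7253 ≈ 255.49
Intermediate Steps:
w(a) = 2*a*(-1 + 2*a) (w(a) = (2*a)*(-1 + 2*a) = 2*a*(-1 + 2*a))
F = -80 (F = 5*(40 - 56) = 5*(-16) = -80)
T(u) = 2 + u² - 80*u (T(u) = (u² - 80*u) + 2*1*(-1 + 2*1) = (u² - 80*u) + 2*1*(-1 + 2) = (u² - 80*u) + 2*1*1 = (u² - 80*u) + 2 = 2 + u² - 80*u)
√(T(-96) + 48379) = √((2 + (-96)² - 80*(-96)) + 48379) = √((2 + 9216 + 7680) + 48379) = √(16898 + 48379) = √65277 = 3*√7253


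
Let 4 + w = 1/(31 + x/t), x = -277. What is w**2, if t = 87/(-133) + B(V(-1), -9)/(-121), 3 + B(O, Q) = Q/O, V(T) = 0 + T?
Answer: 369562906512361/23124903674896 ≈ 15.981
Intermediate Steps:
V(T) = T
B(O, Q) = -3 + Q/O
t = -11325/16093 (t = 87/(-133) + (-3 - 9/(-1))/(-121) = 87*(-1/133) + (-3 - 9*(-1))*(-1/121) = -87/133 + (-3 + 9)*(-1/121) = -87/133 + 6*(-1/121) = -87/133 - 6/121 = -11325/16093 ≈ -0.70372)
w = -19224019/4808836 (w = -4 + 1/(31 - 277/(-11325/16093)) = -4 + 1/(31 - 277*(-16093/11325)) = -4 + 1/(31 + 4457761/11325) = -4 + 1/(4808836/11325) = -4 + 11325/4808836 = -19224019/4808836 ≈ -3.9976)
w**2 = (-19224019/4808836)**2 = 369562906512361/23124903674896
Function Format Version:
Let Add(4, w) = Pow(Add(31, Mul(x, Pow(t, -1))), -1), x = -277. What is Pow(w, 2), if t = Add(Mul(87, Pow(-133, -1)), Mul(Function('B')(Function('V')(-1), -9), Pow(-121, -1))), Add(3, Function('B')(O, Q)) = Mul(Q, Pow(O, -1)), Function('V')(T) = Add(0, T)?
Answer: Rational(369562906512361, 23124903674896) ≈ 15.981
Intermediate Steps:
Function('V')(T) = T
Function('B')(O, Q) = Add(-3, Mul(Q, Pow(O, -1)))
t = Rational(-11325, 16093) (t = Add(Mul(87, Pow(-133, -1)), Mul(Add(-3, Mul(-9, Pow(-1, -1))), Pow(-121, -1))) = Add(Mul(87, Rational(-1, 133)), Mul(Add(-3, Mul(-9, -1)), Rational(-1, 121))) = Add(Rational(-87, 133), Mul(Add(-3, 9), Rational(-1, 121))) = Add(Rational(-87, 133), Mul(6, Rational(-1, 121))) = Add(Rational(-87, 133), Rational(-6, 121)) = Rational(-11325, 16093) ≈ -0.70372)
w = Rational(-19224019, 4808836) (w = Add(-4, Pow(Add(31, Mul(-277, Pow(Rational(-11325, 16093), -1))), -1)) = Add(-4, Pow(Add(31, Mul(-277, Rational(-16093, 11325))), -1)) = Add(-4, Pow(Add(31, Rational(4457761, 11325)), -1)) = Add(-4, Pow(Rational(4808836, 11325), -1)) = Add(-4, Rational(11325, 4808836)) = Rational(-19224019, 4808836) ≈ -3.9976)
Pow(w, 2) = Pow(Rational(-19224019, 4808836), 2) = Rational(369562906512361, 23124903674896)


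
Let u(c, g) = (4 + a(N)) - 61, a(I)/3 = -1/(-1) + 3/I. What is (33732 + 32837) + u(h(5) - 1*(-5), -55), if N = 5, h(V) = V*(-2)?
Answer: 332584/5 ≈ 66517.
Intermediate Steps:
h(V) = -2*V
a(I) = 3 + 9/I (a(I) = 3*(-1/(-1) + 3/I) = 3*(-1*(-1) + 3/I) = 3*(1 + 3/I) = 3 + 9/I)
u(c, g) = -261/5 (u(c, g) = (4 + (3 + 9/5)) - 61 = (4 + 24/5) - 61 = 44/5 - 61 = -261/5)
(33732 + 32837) + u(h(5) - 1*(-5), -55) = (33732 + 32837) - 261/5 = 66569 - 261/5 = 332584/5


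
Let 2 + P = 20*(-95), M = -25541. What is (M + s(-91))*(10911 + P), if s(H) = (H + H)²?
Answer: 68315247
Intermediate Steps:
s(H) = 4*H² (s(H) = (2*H)² = 4*H²)
P = -1902 (P = -2 + 20*(-95) = -2 - 1900 = -1902)
(M + s(-91))*(10911 + P) = (-25541 + 4*(-91)²)*(10911 - 1902) = (-25541 + 4*8281)*9009 = (-25541 + 33124)*9009 = 7583*9009 = 68315247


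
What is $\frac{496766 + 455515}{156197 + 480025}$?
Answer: $\frac{317427}{212074} \approx 1.4968$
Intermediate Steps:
$\frac{496766 + 455515}{156197 + 480025} = \frac{952281}{636222} = 952281 \cdot \frac{1}{636222} = \frac{317427}{212074}$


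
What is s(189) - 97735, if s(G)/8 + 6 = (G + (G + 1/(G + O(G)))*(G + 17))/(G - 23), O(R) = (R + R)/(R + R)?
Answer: -756151803/7885 ≈ -95898.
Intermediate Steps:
O(R) = 1 (O(R) = (2*R)/((2*R)) = (2*R)*(1/(2*R)) = 1)
s(G) = -48 + 8*(G + (17 + G)*(G + 1/(1 + G)))/(-23 + G) (s(G) = -48 + 8*((G + (G + 1/(G + 1))*(G + 17))/(G - 23)) = -48 + 8*((G + (G + 1/(1 + G))*(17 + G))/(-23 + G)) = -48 + 8*((G + (17 + G)*(G + 1/(1 + G)))/(-23 + G)) = -48 + 8*(G + (17 + G)*(G + 1/(1 + G)))/(-23 + G))
s(189) - 97735 = 8*(155 + 189**3 + 13*189**2 + 151*189)/(-23 + 189**2 - 22*189) - 97735 = 8*(155 + 6751269 + 13*35721 + 28539)/(-23 + 35721 - 4158) - 97735 = 8*(155 + 6751269 + 464373 + 28539)/31540 - 97735 = 8*(1/31540)*7244336 - 97735 = 14488672/7885 - 97735 = -756151803/7885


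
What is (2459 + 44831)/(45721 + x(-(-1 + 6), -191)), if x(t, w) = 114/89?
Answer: 4208810/4069283 ≈ 1.0343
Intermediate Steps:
x(t, w) = 114/89 (x(t, w) = 114*(1/89) = 114/89)
(2459 + 44831)/(45721 + x(-(-1 + 6), -191)) = (2459 + 44831)/(45721 + 114/89) = 47290/(4069283/89) = 47290*(89/4069283) = 4208810/4069283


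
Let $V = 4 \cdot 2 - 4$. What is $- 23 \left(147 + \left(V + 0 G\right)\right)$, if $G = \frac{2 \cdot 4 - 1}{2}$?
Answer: $-3473$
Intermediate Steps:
$V = 4$ ($V = 8 - 4 = 4$)
$G = \frac{7}{2}$ ($G = \left(8 - 1\right) \frac{1}{2} = 7 \cdot \frac{1}{2} = \frac{7}{2} \approx 3.5$)
$- 23 \left(147 + \left(V + 0 G\right)\right) = - 23 \left(147 + \left(4 + 0 \cdot \frac{7}{2}\right)\right) = - 23 \left(147 + \left(4 + 0\right)\right) = - 23 \left(147 + 4\right) = \left(-23\right) 151 = -3473$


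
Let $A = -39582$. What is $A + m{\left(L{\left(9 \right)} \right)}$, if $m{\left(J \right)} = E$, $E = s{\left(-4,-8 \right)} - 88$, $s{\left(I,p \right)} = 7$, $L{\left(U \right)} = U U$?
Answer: $-39663$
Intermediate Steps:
$L{\left(U \right)} = U^{2}$
$E = -81$ ($E = 7 - 88 = -81$)
$m{\left(J \right)} = -81$
$A + m{\left(L{\left(9 \right)} \right)} = -39582 - 81 = -39663$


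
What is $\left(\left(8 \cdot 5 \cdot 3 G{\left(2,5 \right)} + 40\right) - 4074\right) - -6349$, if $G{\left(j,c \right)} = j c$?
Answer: $3515$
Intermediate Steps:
$G{\left(j,c \right)} = c j$
$\left(\left(8 \cdot 5 \cdot 3 G{\left(2,5 \right)} + 40\right) - 4074\right) - -6349 = \left(\left(8 \cdot 5 \cdot 3 \cdot 5 \cdot 2 + 40\right) - 4074\right) - -6349 = \left(\left(8 \cdot 15 \cdot 10 + 40\right) - 4074\right) + 6349 = \left(\left(8 \cdot 150 + 40\right) - 4074\right) + 6349 = \left(\left(1200 + 40\right) - 4074\right) + 6349 = \left(1240 - 4074\right) + 6349 = -2834 + 6349 = 3515$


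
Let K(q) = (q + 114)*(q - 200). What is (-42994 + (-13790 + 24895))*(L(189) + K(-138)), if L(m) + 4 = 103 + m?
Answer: -267867600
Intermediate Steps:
L(m) = 99 + m (L(m) = -4 + (103 + m) = 99 + m)
K(q) = (-200 + q)*(114 + q) (K(q) = (114 + q)*(-200 + q) = (-200 + q)*(114 + q))
(-42994 + (-13790 + 24895))*(L(189) + K(-138)) = (-42994 + (-13790 + 24895))*((99 + 189) + (-22800 + (-138)**2 - 86*(-138))) = (-42994 + 11105)*(288 + (-22800 + 19044 + 11868)) = -31889*(288 + 8112) = -31889*8400 = -267867600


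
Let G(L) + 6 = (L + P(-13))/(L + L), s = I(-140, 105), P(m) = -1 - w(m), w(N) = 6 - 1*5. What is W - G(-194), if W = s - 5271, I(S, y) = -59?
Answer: -516477/97 ≈ -5324.5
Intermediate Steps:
w(N) = 1 (w(N) = 6 - 5 = 1)
P(m) = -2 (P(m) = -1 - 1*1 = -1 - 1 = -2)
s = -59
W = -5330 (W = -59 - 5271 = -5330)
G(L) = -6 + (-2 + L)/(2*L) (G(L) = -6 + (L - 2)/(L + L) = -6 + (-2 + L)/((2*L)) = -6 + (-2 + L)*(1/(2*L)) = -6 + (-2 + L)/(2*L))
W - G(-194) = -5330 - (-11/2 - 1/(-194)) = -5330 - (-11/2 - 1*(-1/194)) = -5330 - (-11/2 + 1/194) = -5330 - 1*(-533/97) = -5330 + 533/97 = -516477/97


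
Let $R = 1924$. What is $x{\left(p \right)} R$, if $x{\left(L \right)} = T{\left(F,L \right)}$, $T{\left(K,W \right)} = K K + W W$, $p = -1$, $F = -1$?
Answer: $3848$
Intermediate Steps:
$T{\left(K,W \right)} = K^{2} + W^{2}$
$x{\left(L \right)} = 1 + L^{2}$ ($x{\left(L \right)} = \left(-1\right)^{2} + L^{2} = 1 + L^{2}$)
$x{\left(p \right)} R = \left(1 + \left(-1\right)^{2}\right) 1924 = \left(1 + 1\right) 1924 = 2 \cdot 1924 = 3848$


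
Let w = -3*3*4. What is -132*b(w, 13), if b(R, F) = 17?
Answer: -2244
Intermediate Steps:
w = -36 (w = -9*4 = -36)
-132*b(w, 13) = -132*17 = -2244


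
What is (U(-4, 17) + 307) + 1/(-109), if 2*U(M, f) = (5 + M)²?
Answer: 67033/218 ≈ 307.49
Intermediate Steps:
U(M, f) = (5 + M)²/2
(U(-4, 17) + 307) + 1/(-109) = ((5 - 4)²/2 + 307) + 1/(-109) = ((½)*1² + 307) - 1/109 = ((½)*1 + 307) - 1/109 = (½ + 307) - 1/109 = 615/2 - 1/109 = 67033/218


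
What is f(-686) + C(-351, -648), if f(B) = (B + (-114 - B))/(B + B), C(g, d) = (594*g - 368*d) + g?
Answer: 20318691/686 ≈ 29619.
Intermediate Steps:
C(g, d) = -368*d + 595*g (C(g, d) = (-368*d + 594*g) + g = -368*d + 595*g)
f(B) = -57/B (f(B) = -114*1/(2*B) = -57/B)
f(-686) + C(-351, -648) = -57/(-686) + (-368*(-648) + 595*(-351)) = -57*(-1/686) + (238464 - 208845) = 57/686 + 29619 = 20318691/686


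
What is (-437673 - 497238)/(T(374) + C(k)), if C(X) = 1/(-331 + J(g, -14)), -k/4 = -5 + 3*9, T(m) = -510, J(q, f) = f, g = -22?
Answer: 322544295/175951 ≈ 1833.1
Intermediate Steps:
k = -88 (k = -4*(-5 + 3*9) = -4*(-5 + 27) = -4*22 = -88)
C(X) = -1/345 (C(X) = 1/(-331 - 14) = 1/(-345) = -1/345)
(-437673 - 497238)/(T(374) + C(k)) = (-437673 - 497238)/(-510 - 1/345) = -934911/(-175951/345) = -934911*(-345/175951) = 322544295/175951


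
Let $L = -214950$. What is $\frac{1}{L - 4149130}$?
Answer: $- \frac{1}{4364080} \approx -2.2914 \cdot 10^{-7}$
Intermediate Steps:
$\frac{1}{L - 4149130} = \frac{1}{-214950 - 4149130} = \frac{1}{-4364080} = - \frac{1}{4364080}$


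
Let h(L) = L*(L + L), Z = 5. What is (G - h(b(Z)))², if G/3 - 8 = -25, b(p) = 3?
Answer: 4761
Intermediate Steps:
h(L) = 2*L² (h(L) = L*(2*L) = 2*L²)
G = -51 (G = 24 + 3*(-25) = 24 - 75 = -51)
(G - h(b(Z)))² = (-51 - 2*3²)² = (-51 - 2*9)² = (-51 - 1*18)² = (-51 - 18)² = (-69)² = 4761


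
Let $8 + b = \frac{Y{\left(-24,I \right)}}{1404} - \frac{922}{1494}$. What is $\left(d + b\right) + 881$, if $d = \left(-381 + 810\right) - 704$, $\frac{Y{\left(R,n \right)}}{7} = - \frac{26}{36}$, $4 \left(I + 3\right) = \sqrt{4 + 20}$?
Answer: $\frac{96388339}{161352} \approx 597.38$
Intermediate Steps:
$I = -3 + \frac{\sqrt{6}}{2}$ ($I = -3 + \frac{\sqrt{4 + 20}}{4} = -3 + \frac{\sqrt{24}}{4} = -3 + \frac{2 \sqrt{6}}{4} = -3 + \frac{\sqrt{6}}{2} \approx -1.7753$)
$Y{\left(R,n \right)} = - \frac{91}{18}$ ($Y{\left(R,n \right)} = 7 \left(- \frac{26}{36}\right) = 7 \left(\left(-26\right) \frac{1}{36}\right) = 7 \left(- \frac{13}{18}\right) = - \frac{91}{18}$)
$b = - \frac{1390973}{161352}$ ($b = -8 - \left(\frac{7}{1944} + \frac{461}{747}\right) = -8 - \frac{100157}{161352} = - \frac{1390973}{161352} \approx -8.6207$)
$d = -275$ ($d = 429 - 704 = -275$)
$\left(d + b\right) + 881 = \left(-275 - \frac{1390973}{161352}\right) + 881 = - \frac{45762773}{161352} + 881 = \frac{96388339}{161352}$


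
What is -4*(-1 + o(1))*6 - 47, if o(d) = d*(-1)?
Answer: 1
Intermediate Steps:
o(d) = -d
-4*(-1 + o(1))*6 - 47 = -4*(-1 - 1*1)*6 - 47 = -4*(-1 - 1)*6 - 47 = -4*(-2)*6 - 47 = 8*6 - 47 = 48 - 47 = 1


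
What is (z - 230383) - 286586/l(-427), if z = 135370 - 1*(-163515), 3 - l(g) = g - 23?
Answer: 30744820/453 ≈ 67869.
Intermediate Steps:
l(g) = 26 - g (l(g) = 3 - (g - 23) = 3 - (-23 + g) = 3 + (23 - g) = 26 - g)
z = 298885 (z = 135370 + 163515 = 298885)
(z - 230383) - 286586/l(-427) = (298885 - 230383) - 286586/(26 - 1*(-427)) = 68502 - 286586/(26 + 427) = 68502 - 286586/453 = 30744820/453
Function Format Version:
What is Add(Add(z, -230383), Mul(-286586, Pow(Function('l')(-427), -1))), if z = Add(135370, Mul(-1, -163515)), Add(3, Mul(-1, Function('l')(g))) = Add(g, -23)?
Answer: Rational(30744820, 453) ≈ 67869.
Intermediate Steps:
Function('l')(g) = Add(26, Mul(-1, g)) (Function('l')(g) = Add(3, Mul(-1, Add(g, -23))) = Add(3, Mul(-1, Add(-23, g))) = Add(3, Add(23, Mul(-1, g))) = Add(26, Mul(-1, g)))
z = 298885 (z = Add(135370, 163515) = 298885)
Add(Add(z, -230383), Mul(-286586, Pow(Function('l')(-427), -1))) = Add(Add(298885, -230383), Mul(-286586, Pow(Add(26, Mul(-1, -427)), -1))) = Add(68502, Mul(-286586, Pow(Add(26, 427), -1))) = Add(68502, Mul(-286586, Pow(453, -1))) = Add(68502, Mul(-286586, Rational(1, 453))) = Add(68502, Rational(-286586, 453)) = Rational(30744820, 453)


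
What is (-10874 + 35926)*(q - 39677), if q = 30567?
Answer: -228223720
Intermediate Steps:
(-10874 + 35926)*(q - 39677) = (-10874 + 35926)*(30567 - 39677) = 25052*(-9110) = -228223720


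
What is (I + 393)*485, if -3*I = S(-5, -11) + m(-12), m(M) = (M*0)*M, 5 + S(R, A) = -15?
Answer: 581515/3 ≈ 1.9384e+5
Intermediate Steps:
S(R, A) = -20 (S(R, A) = -5 - 15 = -20)
m(M) = 0 (m(M) = 0*M = 0)
I = 20/3 (I = -(-20 + 0)/3 = -1/3*(-20) = 20/3 ≈ 6.6667)
(I + 393)*485 = (20/3 + 393)*485 = (1199/3)*485 = 581515/3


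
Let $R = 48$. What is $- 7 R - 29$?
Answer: $-365$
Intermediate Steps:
$- 7 R - 29 = \left(-7\right) 48 - 29 = -336 - 29 = -365$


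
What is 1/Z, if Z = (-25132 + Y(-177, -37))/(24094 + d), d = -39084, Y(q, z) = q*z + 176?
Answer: 14990/18407 ≈ 0.81436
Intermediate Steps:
Y(q, z) = 176 + q*z
Z = 18407/14990 (Z = (-25132 + (176 - 177*(-37)))/(24094 - 39084) = (-25132 + (176 + 6549))/(-14990) = (-25132 + 6725)*(-1/14990) = -18407*(-1/14990) = 18407/14990 ≈ 1.2280)
1/Z = 1/(18407/14990) = 14990/18407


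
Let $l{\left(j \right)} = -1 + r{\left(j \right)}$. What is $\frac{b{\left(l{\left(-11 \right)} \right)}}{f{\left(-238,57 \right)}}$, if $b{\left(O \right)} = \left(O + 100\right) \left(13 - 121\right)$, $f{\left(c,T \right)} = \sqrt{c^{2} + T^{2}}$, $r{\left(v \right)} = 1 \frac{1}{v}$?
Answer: $- \frac{117504 \sqrt{59893}}{658823} \approx -43.649$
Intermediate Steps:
$r{\left(v \right)} = \frac{1}{v}$
$l{\left(j \right)} = -1 + \frac{1}{j}$
$f{\left(c,T \right)} = \sqrt{T^{2} + c^{2}}$
$b{\left(O \right)} = -10800 - 108 O$ ($b{\left(O \right)} = \left(100 + O\right) \left(-108\right) = -10800 - 108 O$)
$\frac{b{\left(l{\left(-11 \right)} \right)}}{f{\left(-238,57 \right)}} = \frac{-10800 - 108 \frac{1 - -11}{-11}}{\sqrt{57^{2} + \left(-238\right)^{2}}} = \frac{-10800 - 108 \left(- \frac{1 + 11}{11}\right)}{\sqrt{3249 + 56644}} = \frac{-10800 - 108 \left(\left(- \frac{1}{11}\right) 12\right)}{\sqrt{59893}} = \left(-10800 - - \frac{1296}{11}\right) \frac{\sqrt{59893}}{59893} = \left(-10800 + \frac{1296}{11}\right) \frac{\sqrt{59893}}{59893} = - \frac{117504 \frac{\sqrt{59893}}{59893}}{11} = - \frac{117504 \sqrt{59893}}{658823}$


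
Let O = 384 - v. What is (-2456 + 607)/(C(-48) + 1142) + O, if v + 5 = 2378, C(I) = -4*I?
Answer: -2655175/1334 ≈ -1990.4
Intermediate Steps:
v = 2373 (v = -5 + 2378 = 2373)
O = -1989 (O = 384 - 1*2373 = 384 - 2373 = -1989)
(-2456 + 607)/(C(-48) + 1142) + O = (-2456 + 607)/(-4*(-48) + 1142) - 1989 = -1849/(192 + 1142) - 1989 = -1849/1334 - 1989 = -2655175/1334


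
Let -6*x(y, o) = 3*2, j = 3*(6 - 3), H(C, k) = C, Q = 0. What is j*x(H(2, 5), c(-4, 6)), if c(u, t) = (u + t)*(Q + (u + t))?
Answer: -9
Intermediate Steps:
j = 9 (j = 3*3 = 9)
c(u, t) = (t + u)**2 (c(u, t) = (u + t)*(0 + (u + t)) = (t + u)*(0 + (t + u)) = (t + u)*(t + u) = (t + u)**2)
x(y, o) = -1 (x(y, o) = -2/2 = -1/6*6 = -1)
j*x(H(2, 5), c(-4, 6)) = 9*(-1) = -9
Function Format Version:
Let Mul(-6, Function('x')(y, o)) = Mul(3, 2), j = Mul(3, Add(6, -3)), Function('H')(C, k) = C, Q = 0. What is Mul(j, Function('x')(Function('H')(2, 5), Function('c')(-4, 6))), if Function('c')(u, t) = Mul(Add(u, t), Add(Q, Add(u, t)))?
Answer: -9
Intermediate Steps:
j = 9 (j = Mul(3, 3) = 9)
Function('c')(u, t) = Pow(Add(t, u), 2) (Function('c')(u, t) = Mul(Add(u, t), Add(0, Add(u, t))) = Mul(Add(t, u), Add(0, Add(t, u))) = Mul(Add(t, u), Add(t, u)) = Pow(Add(t, u), 2))
Function('x')(y, o) = -1 (Function('x')(y, o) = Mul(Rational(-1, 6), Mul(3, 2)) = Mul(Rational(-1, 6), 6) = -1)
Mul(j, Function('x')(Function('H')(2, 5), Function('c')(-4, 6))) = Mul(9, -1) = -9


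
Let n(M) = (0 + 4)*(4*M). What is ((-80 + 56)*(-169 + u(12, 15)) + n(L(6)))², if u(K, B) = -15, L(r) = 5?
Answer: 20214016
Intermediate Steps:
n(M) = 16*M (n(M) = 4*(4*M) = 16*M)
((-80 + 56)*(-169 + u(12, 15)) + n(L(6)))² = ((-80 + 56)*(-169 - 15) + 16*5)² = (-24*(-184) + 80)² = (4416 + 80)² = 4496² = 20214016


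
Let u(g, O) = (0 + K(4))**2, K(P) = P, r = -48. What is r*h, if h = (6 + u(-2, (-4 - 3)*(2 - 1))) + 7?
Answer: -1392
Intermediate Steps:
u(g, O) = 16 (u(g, O) = (0 + 4)**2 = 4**2 = 16)
h = 29 (h = (6 + 16) + 7 = 22 + 7 = 29)
r*h = -48*29 = -1392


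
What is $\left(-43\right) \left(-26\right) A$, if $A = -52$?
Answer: $-58136$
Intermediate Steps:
$\left(-43\right) \left(-26\right) A = \left(-43\right) \left(-26\right) \left(-52\right) = 1118 \left(-52\right) = -58136$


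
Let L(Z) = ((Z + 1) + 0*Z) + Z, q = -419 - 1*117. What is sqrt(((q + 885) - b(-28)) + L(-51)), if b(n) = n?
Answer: 2*sqrt(69) ≈ 16.613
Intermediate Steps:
q = -536 (q = -419 - 117 = -536)
L(Z) = 1 + 2*Z (L(Z) = ((1 + Z) + 0) + Z = (1 + Z) + Z = 1 + 2*Z)
sqrt(((q + 885) - b(-28)) + L(-51)) = sqrt(((-536 + 885) - 1*(-28)) + (1 + 2*(-51))) = sqrt((349 + 28) + (1 - 102)) = sqrt(377 - 101) = sqrt(276) = 2*sqrt(69)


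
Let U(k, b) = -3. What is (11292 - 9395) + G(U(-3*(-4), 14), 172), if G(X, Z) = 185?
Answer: 2082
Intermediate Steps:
(11292 - 9395) + G(U(-3*(-4), 14), 172) = (11292 - 9395) + 185 = 1897 + 185 = 2082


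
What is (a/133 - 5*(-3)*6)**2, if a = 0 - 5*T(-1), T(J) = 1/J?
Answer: 143400625/17689 ≈ 8106.8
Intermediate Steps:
a = 5 (a = 0 - 5/(-1) = 0 - 5*(-1) = 0 + 5 = 5)
(a/133 - 5*(-3)*6)**2 = (5/133 - 5*(-3)*6)**2 = (5*(1/133) + 15*6)**2 = (5/133 + 90)**2 = (11975/133)**2 = 143400625/17689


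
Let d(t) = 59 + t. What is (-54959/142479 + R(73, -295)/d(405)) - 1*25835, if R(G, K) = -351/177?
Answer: -100771070589467/3900505104 ≈ -25835.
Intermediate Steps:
R(G, K) = -117/59 (R(G, K) = -351*1/177 = -117/59)
(-54959/142479 + R(73, -295)/d(405)) - 1*25835 = (-54959/142479 - 117/(59*(59 + 405))) - 1*25835 = (-54959*1/142479 - 117/59/464) - 25835 = (-54959/142479 - 117/59*1/464) - 25835 = (-54959/142479 - 117/27376) - 25835 = -1521227627/3900505104 - 25835 = -100771070589467/3900505104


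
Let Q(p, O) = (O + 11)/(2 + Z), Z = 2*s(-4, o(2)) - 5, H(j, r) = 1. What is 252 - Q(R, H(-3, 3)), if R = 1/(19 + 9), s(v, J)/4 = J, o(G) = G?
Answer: 3264/13 ≈ 251.08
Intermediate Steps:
s(v, J) = 4*J
Z = 11 (Z = 2*(4*2) - 5 = 2*8 - 5 = 16 - 5 = 11)
R = 1/28 ≈ 0.035714
Q(p, O) = 11/13 + O/13 (Q(p, O) = (O + 11)/(2 + 11) = (11 + O)/13 = (11 + O)*(1/13) = 11/13 + O/13)
252 - Q(R, H(-3, 3)) = 252 - (11/13 + (1/13)*1) = 252 - (11/13 + 1/13) = 252 - 1*12/13 = 252 - 12/13 = 3264/13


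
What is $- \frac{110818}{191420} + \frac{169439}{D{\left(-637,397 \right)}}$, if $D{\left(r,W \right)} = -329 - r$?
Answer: $\frac{8099970359}{14739340} \approx 549.55$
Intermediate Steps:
$- \frac{110818}{191420} + \frac{169439}{D{\left(-637,397 \right)}} = - \frac{110818}{191420} + \frac{169439}{-329 - -637} = \left(-110818\right) \frac{1}{191420} + \frac{169439}{-329 + 637} = - \frac{55409}{95710} + \frac{169439}{308} = \frac{8099970359}{14739340}$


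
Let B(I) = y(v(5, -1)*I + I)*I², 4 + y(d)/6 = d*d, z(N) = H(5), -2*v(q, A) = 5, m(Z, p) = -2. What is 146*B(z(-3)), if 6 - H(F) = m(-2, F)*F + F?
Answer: 28433427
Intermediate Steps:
H(F) = 6 + F (H(F) = 6 - (-2*F + F) = 6 - (-1)*F = 6 + F)
v(q, A) = -5/2 (v(q, A) = -½*5 = -5/2)
z(N) = 11 (z(N) = 6 + 5 = 11)
y(d) = -24 + 6*d² (y(d) = -24 + 6*(d*d) = -24 + 6*d²)
B(I) = I²*(-24 + 27*I²/2) (B(I) = (-24 + 6*(-5*I/2 + I)²)*I² = (-24 + 6*(-3*I/2)²)*I² = (-24 + 6*(9*I²/4))*I² = (-24 + 27*I²/2)*I² = I²*(-24 + 27*I²/2))
146*B(z(-3)) = 146*(11²*(-24 + (27/2)*11²)) = 146*(121*(-24 + (27/2)*121)) = 146*(121*(-24 + 3267/2)) = 146*(121*(3219/2)) = 146*(389499/2) = 28433427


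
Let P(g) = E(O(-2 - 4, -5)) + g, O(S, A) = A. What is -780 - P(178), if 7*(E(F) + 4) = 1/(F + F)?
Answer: -66779/70 ≈ -953.99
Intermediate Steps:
E(F) = -4 + 1/(14*F) (E(F) = -4 + 1/(7*(F + F)) = -4 + 1/(7*((2*F))) = -4 + (1/(2*F))/7 = -4 + 1/(14*F))
P(g) = -281/70 + g (P(g) = (-4 + (1/14)/(-5)) + g = (-4 + (1/14)*(-⅕)) + g = (-4 - 1/70) + g = -281/70 + g)
-780 - P(178) = -780 - (-281/70 + 178) = -780 - 1*12179/70 = -780 - 12179/70 = -66779/70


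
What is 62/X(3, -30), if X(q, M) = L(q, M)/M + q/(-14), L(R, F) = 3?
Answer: -2170/11 ≈ -197.27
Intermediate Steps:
X(q, M) = 3/M - q/14 (X(q, M) = 3/M + q/(-14) = 3/M + q*(-1/14) = 3/M - q/14)
62/X(3, -30) = 62/(3/(-30) - 1/14*3) = 62/(3*(-1/30) - 3/14) = 62/(-1/10 - 3/14) = 62/(-11/35) = 62*(-35/11) = -2170/11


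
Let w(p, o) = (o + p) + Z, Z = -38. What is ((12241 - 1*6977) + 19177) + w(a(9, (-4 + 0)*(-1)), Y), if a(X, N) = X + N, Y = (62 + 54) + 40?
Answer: 24572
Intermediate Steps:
Y = 156 (Y = 116 + 40 = 156)
a(X, N) = N + X
w(p, o) = -38 + o + p (w(p, o) = (o + p) - 38 = -38 + o + p)
((12241 - 1*6977) + 19177) + w(a(9, (-4 + 0)*(-1)), Y) = ((12241 - 1*6977) + 19177) + (-38 + 156 + ((-4 + 0)*(-1) + 9)) = ((12241 - 6977) + 19177) + (-38 + 156 + (-4*(-1) + 9)) = (5264 + 19177) + (-38 + 156 + (4 + 9)) = 24441 + (-38 + 156 + 13) = 24441 + 131 = 24572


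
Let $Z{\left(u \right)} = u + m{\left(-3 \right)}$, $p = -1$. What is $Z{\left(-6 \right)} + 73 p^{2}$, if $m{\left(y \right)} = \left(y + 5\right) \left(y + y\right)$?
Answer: $55$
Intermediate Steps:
$m{\left(y \right)} = 2 y \left(5 + y\right)$ ($m{\left(y \right)} = \left(5 + y\right) 2 y = 2 y \left(5 + y\right)$)
$Z{\left(u \right)} = -12 + u$ ($Z{\left(u \right)} = u + 2 \left(-3\right) \left(5 - 3\right) = u + 2 \left(-3\right) 2 = u - 12 = -12 + u$)
$Z{\left(-6 \right)} + 73 p^{2} = \left(-12 - 6\right) + 73 \left(-1\right)^{2} = -18 + 73 \cdot 1 = -18 + 73 = 55$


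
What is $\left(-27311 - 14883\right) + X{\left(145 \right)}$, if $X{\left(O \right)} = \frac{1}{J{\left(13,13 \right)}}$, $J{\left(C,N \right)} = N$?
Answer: $- \frac{548521}{13} \approx -42194.0$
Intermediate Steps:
$X{\left(O \right)} = \frac{1}{13}$
$\left(-27311 - 14883\right) + X{\left(145 \right)} = \left(-27311 - 14883\right) + \frac{1}{13} = -42194 + \frac{1}{13} = - \frac{548521}{13}$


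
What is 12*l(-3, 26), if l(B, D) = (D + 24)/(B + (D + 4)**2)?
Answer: 200/299 ≈ 0.66890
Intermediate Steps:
l(B, D) = (24 + D)/(B + (4 + D)**2)
12*l(-3, 26) = 12*((24 + 26)/(-3 + (4 + 26)**2)) = 12*(50/(-3 + 30**2)) = 12*(50/(-3 + 900)) = 12*(50/897) = 200/299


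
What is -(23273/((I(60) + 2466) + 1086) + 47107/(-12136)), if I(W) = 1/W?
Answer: -6906976733/2586436456 ≈ -2.6705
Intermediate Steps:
-(23273/((I(60) + 2466) + 1086) + 47107/(-12136)) = -(23273/((1/60 + 2466) + 1086) + 47107/(-12136)) = -(23273/((1/60 + 2466) + 1086) + 47107*(-1/12136)) = -(23273/(147961/60 + 1086) - 47107/12136) = -(23273/(213121/60) - 47107/12136) = -(23273*(60/213121) - 47107/12136) = -(1396380/213121 - 47107/12136) = -1*6906976733/2586436456 = -6906976733/2586436456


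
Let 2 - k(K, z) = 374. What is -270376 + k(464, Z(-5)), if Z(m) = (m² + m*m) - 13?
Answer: -270748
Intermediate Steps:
Z(m) = -13 + 2*m² (Z(m) = (m² + m²) - 13 = 2*m² - 13 = -13 + 2*m²)
k(K, z) = -372 (k(K, z) = 2 - 1*374 = 2 - 374 = -372)
-270376 + k(464, Z(-5)) = -270376 - 372 = -270748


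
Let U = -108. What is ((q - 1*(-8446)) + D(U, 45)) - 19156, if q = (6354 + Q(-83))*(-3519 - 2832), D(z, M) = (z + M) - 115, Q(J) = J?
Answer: -39838009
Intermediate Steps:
D(z, M) = -115 + M + z (D(z, M) = (M + z) - 115 = -115 + M + z)
q = -39827121 (q = (6354 - 83)*(-3519 - 2832) = 6271*(-6351) = -39827121)
((q - 1*(-8446)) + D(U, 45)) - 19156 = ((-39827121 - 1*(-8446)) + (-115 + 45 - 108)) - 19156 = ((-39827121 + 8446) - 178) - 19156 = (-39818675 - 178) - 19156 = -39818853 - 19156 = -39838009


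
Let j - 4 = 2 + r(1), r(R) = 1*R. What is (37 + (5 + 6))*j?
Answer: 336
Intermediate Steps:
r(R) = R
j = 7 (j = 4 + (2 + 1) = 4 + 3 = 7)
(37 + (5 + 6))*j = (37 + (5 + 6))*7 = (37 + 11)*7 = 48*7 = 336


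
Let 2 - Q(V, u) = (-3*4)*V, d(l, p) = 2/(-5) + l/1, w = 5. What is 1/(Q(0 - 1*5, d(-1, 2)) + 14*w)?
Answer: 1/12 ≈ 0.083333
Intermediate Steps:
d(l, p) = -2/5 + l (d(l, p) = 2*(-1/5) + l*1 = -2/5 + l)
Q(V, u) = 2 + 12*V (Q(V, u) = 2 - (-3*4)*V = 2 - (-12)*V = 2 + 12*V)
1/(Q(0 - 1*5, d(-1, 2)) + 14*w) = 1/((2 + 12*(0 - 1*5)) + 14*5) = 1/((2 + 12*(0 - 5)) + 70) = 1/((2 + 12*(-5)) + 70) = 1/((2 - 60) + 70) = 1/(-58 + 70) = 1/12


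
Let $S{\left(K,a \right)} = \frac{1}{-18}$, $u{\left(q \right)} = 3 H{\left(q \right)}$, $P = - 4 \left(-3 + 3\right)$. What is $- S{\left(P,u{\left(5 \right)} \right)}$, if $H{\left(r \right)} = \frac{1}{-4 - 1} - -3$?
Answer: $\frac{1}{18} \approx 0.055556$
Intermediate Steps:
$H{\left(r \right)} = \frac{14}{5}$ ($H{\left(r \right)} = \frac{1}{-5} + 3 = - \frac{1}{5} + 3 = \frac{14}{5}$)
$P = 0$ ($P = \left(-4\right) 0 = 0$)
$u{\left(q \right)} = \frac{42}{5}$ ($u{\left(q \right)} = 3 \cdot \frac{14}{5} = \frac{42}{5}$)
$S{\left(K,a \right)} = - \frac{1}{18}$
$- S{\left(P,u{\left(5 \right)} \right)} = \left(-1\right) \left(- \frac{1}{18}\right) = \frac{1}{18}$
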